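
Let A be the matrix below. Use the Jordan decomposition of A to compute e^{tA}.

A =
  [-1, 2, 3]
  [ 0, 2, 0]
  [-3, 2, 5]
e^{tA} =
  [-3*t*exp(2*t) + exp(2*t), 2*t*exp(2*t), 3*t*exp(2*t)]
  [0, exp(2*t), 0]
  [-3*t*exp(2*t), 2*t*exp(2*t), 3*t*exp(2*t) + exp(2*t)]

Strategy: write A = P · J · P⁻¹ where J is a Jordan canonical form, so e^{tA} = P · e^{tJ} · P⁻¹, and e^{tJ} can be computed block-by-block.

A has Jordan form
J =
  [2, 1, 0]
  [0, 2, 0]
  [0, 0, 2]
(up to reordering of blocks).

Per-block formulas:
  For a 2×2 Jordan block J_2(2): exp(t · J_2(2)) = e^(2t)·(I + t·N), where N is the 2×2 nilpotent shift.
  For a 1×1 block at λ = 2: exp(t · [2]) = [e^(2t)].

After assembling e^{tJ} and conjugating by P, we get:

e^{tA} =
  [-3*t*exp(2*t) + exp(2*t), 2*t*exp(2*t), 3*t*exp(2*t)]
  [0, exp(2*t), 0]
  [-3*t*exp(2*t), 2*t*exp(2*t), 3*t*exp(2*t) + exp(2*t)]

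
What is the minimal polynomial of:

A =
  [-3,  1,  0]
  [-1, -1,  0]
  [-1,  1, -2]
x^2 + 4*x + 4

The characteristic polynomial is χ_A(x) = (x + 2)^3, so the eigenvalues are known. The minimal polynomial is
  m_A(x) = Π_λ (x − λ)^{k_λ}
where k_λ is the size of the *largest* Jordan block for λ (equivalently, the smallest k with (A − λI)^k v = 0 for every generalised eigenvector v of λ).

  λ = -2: largest Jordan block has size 2, contributing (x + 2)^2

So m_A(x) = (x + 2)^2 = x^2 + 4*x + 4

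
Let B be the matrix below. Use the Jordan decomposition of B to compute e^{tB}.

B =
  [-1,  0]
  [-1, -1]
e^{tB} =
  [exp(-t), 0]
  [-t*exp(-t), exp(-t)]

Strategy: write B = P · J · P⁻¹ where J is a Jordan canonical form, so e^{tB} = P · e^{tJ} · P⁻¹, and e^{tJ} can be computed block-by-block.

B has Jordan form
J =
  [-1,  1]
  [ 0, -1]
(up to reordering of blocks).

Per-block formulas:
  For a 2×2 Jordan block J_2(-1): exp(t · J_2(-1)) = e^(-1t)·(I + t·N), where N is the 2×2 nilpotent shift.

After assembling e^{tJ} and conjugating by P, we get:

e^{tB} =
  [exp(-t), 0]
  [-t*exp(-t), exp(-t)]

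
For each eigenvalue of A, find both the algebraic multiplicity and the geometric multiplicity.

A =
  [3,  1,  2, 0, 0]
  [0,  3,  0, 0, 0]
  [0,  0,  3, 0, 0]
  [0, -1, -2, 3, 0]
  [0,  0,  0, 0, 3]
λ = 3: alg = 5, geom = 4

Step 1 — factor the characteristic polynomial to read off the algebraic multiplicities:
  χ_A(x) = (x - 3)^5

Step 2 — compute geometric multiplicities via the rank-nullity identity g(λ) = n − rank(A − λI):
  rank(A − (3)·I) = 1, so dim ker(A − (3)·I) = n − 1 = 4

Summary:
  λ = 3: algebraic multiplicity = 5, geometric multiplicity = 4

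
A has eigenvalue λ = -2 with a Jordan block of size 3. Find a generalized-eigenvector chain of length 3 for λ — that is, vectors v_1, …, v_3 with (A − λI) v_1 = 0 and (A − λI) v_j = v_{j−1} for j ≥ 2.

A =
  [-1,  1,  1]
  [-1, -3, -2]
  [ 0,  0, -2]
A Jordan chain for λ = -2 of length 3:
v_1 = (-1, 1, 0)ᵀ
v_2 = (1, -2, 0)ᵀ
v_3 = (0, 0, 1)ᵀ

Let N = A − (-2)·I. We want v_3 with N^3 v_3 = 0 but N^2 v_3 ≠ 0; then v_{j-1} := N · v_j for j = 3, …, 2.

Pick v_3 = (0, 0, 1)ᵀ.
Then v_2 = N · v_3 = (1, -2, 0)ᵀ.
Then v_1 = N · v_2 = (-1, 1, 0)ᵀ.

Sanity check: (A − (-2)·I) v_1 = (0, 0, 0)ᵀ = 0. ✓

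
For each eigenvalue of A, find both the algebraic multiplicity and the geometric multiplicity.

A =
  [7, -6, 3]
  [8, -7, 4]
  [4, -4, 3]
λ = 1: alg = 3, geom = 2

Step 1 — factor the characteristic polynomial to read off the algebraic multiplicities:
  χ_A(x) = (x - 1)^3

Step 2 — compute geometric multiplicities via the rank-nullity identity g(λ) = n − rank(A − λI):
  rank(A − (1)·I) = 1, so dim ker(A − (1)·I) = n − 1 = 2

Summary:
  λ = 1: algebraic multiplicity = 3, geometric multiplicity = 2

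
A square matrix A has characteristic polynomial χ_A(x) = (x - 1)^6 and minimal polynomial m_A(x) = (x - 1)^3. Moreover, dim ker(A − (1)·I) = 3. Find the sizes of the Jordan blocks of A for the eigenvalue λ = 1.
Block sizes for λ = 1: [3, 2, 1]

Step 1 — from the characteristic polynomial, algebraic multiplicity of λ = 1 is 6. From dim ker(A − (1)·I) = 3, there are exactly 3 Jordan blocks for λ = 1.
Step 2 — from the minimal polynomial, the factor (x − 1)^3 tells us the largest block for λ = 1 has size 3.
Step 3 — with total size 6, 3 blocks, and largest block 3, the block sizes (in nonincreasing order) are [3, 2, 1].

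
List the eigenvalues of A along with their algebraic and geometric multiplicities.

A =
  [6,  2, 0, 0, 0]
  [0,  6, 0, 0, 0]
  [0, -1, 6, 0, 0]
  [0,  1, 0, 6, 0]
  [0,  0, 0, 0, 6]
λ = 6: alg = 5, geom = 4

Step 1 — factor the characteristic polynomial to read off the algebraic multiplicities:
  χ_A(x) = (x - 6)^5

Step 2 — compute geometric multiplicities via the rank-nullity identity g(λ) = n − rank(A − λI):
  rank(A − (6)·I) = 1, so dim ker(A − (6)·I) = n − 1 = 4

Summary:
  λ = 6: algebraic multiplicity = 5, geometric multiplicity = 4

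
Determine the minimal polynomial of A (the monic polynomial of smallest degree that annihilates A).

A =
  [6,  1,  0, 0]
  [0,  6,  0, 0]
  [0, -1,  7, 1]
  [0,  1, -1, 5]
x^2 - 12*x + 36

The characteristic polynomial is χ_A(x) = (x - 6)^4, so the eigenvalues are known. The minimal polynomial is
  m_A(x) = Π_λ (x − λ)^{k_λ}
where k_λ is the size of the *largest* Jordan block for λ (equivalently, the smallest k with (A − λI)^k v = 0 for every generalised eigenvector v of λ).

  λ = 6: largest Jordan block has size 2, contributing (x − 6)^2

So m_A(x) = (x - 6)^2 = x^2 - 12*x + 36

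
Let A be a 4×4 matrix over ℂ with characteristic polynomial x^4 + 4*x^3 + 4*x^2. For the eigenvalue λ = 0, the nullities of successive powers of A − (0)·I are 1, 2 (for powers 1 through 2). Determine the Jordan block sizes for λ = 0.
Block sizes for λ = 0: [2]

From the dimensions of kernels of powers, the number of Jordan blocks of size at least j is d_j − d_{j−1} where d_j = dim ker(N^j) (with d_0 = 0). Computing the differences gives [1, 1].
The number of blocks of size exactly k is (#blocks of size ≥ k) − (#blocks of size ≥ k + 1), so the partition is: 1 block(s) of size 2.
In nonincreasing order the block sizes are [2].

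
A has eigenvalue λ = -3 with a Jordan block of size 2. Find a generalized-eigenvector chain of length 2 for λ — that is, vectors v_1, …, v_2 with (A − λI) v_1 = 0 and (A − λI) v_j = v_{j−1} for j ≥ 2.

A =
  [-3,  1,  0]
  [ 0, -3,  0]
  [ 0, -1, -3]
A Jordan chain for λ = -3 of length 2:
v_1 = (1, 0, -1)ᵀ
v_2 = (0, 1, 0)ᵀ

Let N = A − (-3)·I. We want v_2 with N^2 v_2 = 0 but N^1 v_2 ≠ 0; then v_{j-1} := N · v_j for j = 2, …, 2.

Pick v_2 = (0, 1, 0)ᵀ.
Then v_1 = N · v_2 = (1, 0, -1)ᵀ.

Sanity check: (A − (-3)·I) v_1 = (0, 0, 0)ᵀ = 0. ✓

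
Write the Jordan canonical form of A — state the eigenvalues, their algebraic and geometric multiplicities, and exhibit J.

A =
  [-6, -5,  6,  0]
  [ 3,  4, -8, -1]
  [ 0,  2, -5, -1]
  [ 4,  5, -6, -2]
J_1(-3) ⊕ J_3(-2)

The characteristic polynomial is
  det(x·I − A) = x^4 + 9*x^3 + 30*x^2 + 44*x + 24 = (x + 2)^3*(x + 3)

Eigenvalues and multiplicities (the geometric multiplicity of λ is n − rank(A − λI), which equals the number of Jordan blocks for λ):
  λ = -3: algebraic multiplicity = 1, geometric multiplicity = 1
  λ = -2: algebraic multiplicity = 3, geometric multiplicity = 1

Determining the block sizes for each eigenvalue:
  λ = -3: one block (gm = 1), so the single block has size am = 1 → block sizes [1]
  λ = -2: one block (gm = 1), so the single block has size am = 3 → block sizes [3]

Assembling the blocks gives a Jordan form
J =
  [-3,  0,  0,  0]
  [ 0, -2,  1,  0]
  [ 0,  0, -2,  1]
  [ 0,  0,  0, -2]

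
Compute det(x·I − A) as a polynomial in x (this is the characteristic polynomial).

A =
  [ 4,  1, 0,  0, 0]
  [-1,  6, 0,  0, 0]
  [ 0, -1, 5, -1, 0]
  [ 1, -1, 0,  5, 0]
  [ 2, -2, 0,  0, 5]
x^5 - 25*x^4 + 250*x^3 - 1250*x^2 + 3125*x - 3125

Expanding det(x·I − A) (e.g. by cofactor expansion or by noting that A is similar to its Jordan form J, which has the same characteristic polynomial as A) gives
  χ_A(x) = x^5 - 25*x^4 + 250*x^3 - 1250*x^2 + 3125*x - 3125
which factors as (x - 5)^5. The eigenvalues (with algebraic multiplicities) are λ = 5 with multiplicity 5.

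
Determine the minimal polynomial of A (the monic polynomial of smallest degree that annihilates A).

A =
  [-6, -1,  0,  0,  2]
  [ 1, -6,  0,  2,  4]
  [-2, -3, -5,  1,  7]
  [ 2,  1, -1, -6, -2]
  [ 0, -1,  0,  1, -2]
x^3 + 15*x^2 + 75*x + 125

The characteristic polynomial is χ_A(x) = (x + 5)^5, so the eigenvalues are known. The minimal polynomial is
  m_A(x) = Π_λ (x − λ)^{k_λ}
where k_λ is the size of the *largest* Jordan block for λ (equivalently, the smallest k with (A − λI)^k v = 0 for every generalised eigenvector v of λ).

  λ = -5: largest Jordan block has size 3, contributing (x + 5)^3

So m_A(x) = (x + 5)^3 = x^3 + 15*x^2 + 75*x + 125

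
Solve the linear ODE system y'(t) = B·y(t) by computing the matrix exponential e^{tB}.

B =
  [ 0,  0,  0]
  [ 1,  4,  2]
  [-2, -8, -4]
e^{tB} =
  [1, 0, 0]
  [t, 4*t + 1, 2*t]
  [-2*t, -8*t, 1 - 4*t]

Strategy: write B = P · J · P⁻¹ where J is a Jordan canonical form, so e^{tB} = P · e^{tJ} · P⁻¹, and e^{tJ} can be computed block-by-block.

B has Jordan form
J =
  [0, 1, 0]
  [0, 0, 0]
  [0, 0, 0]
(up to reordering of blocks).

Per-block formulas:
  For a 1×1 block at λ = 0: exp(t · [0]) = [e^(0t)].
  For a 2×2 Jordan block J_2(0): exp(t · J_2(0)) = e^(0t)·(I + t·N), where N is the 2×2 nilpotent shift.

After assembling e^{tJ} and conjugating by P, we get:

e^{tB} =
  [1, 0, 0]
  [t, 4*t + 1, 2*t]
  [-2*t, -8*t, 1 - 4*t]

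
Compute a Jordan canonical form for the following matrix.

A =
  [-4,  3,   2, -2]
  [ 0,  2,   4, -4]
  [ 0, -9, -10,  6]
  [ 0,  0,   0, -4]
J_2(-4) ⊕ J_1(-4) ⊕ J_1(-4)

The characteristic polynomial is
  det(x·I − A) = x^4 + 16*x^3 + 96*x^2 + 256*x + 256 = (x + 4)^4

Eigenvalues and multiplicities (the geometric multiplicity of λ is n − rank(A − λI), which equals the number of Jordan blocks for λ):
  λ = -4: algebraic multiplicity = 4, geometric multiplicity = 3

Determining the block sizes for each eigenvalue:
  λ = -4: 3 blocks summing to 4 forces exactly one block of size 2 and the rest size 1 → block sizes [2, 1, 1]

Assembling the blocks gives a Jordan form
J =
  [-4,  1,  0,  0]
  [ 0, -4,  0,  0]
  [ 0,  0, -4,  0]
  [ 0,  0,  0, -4]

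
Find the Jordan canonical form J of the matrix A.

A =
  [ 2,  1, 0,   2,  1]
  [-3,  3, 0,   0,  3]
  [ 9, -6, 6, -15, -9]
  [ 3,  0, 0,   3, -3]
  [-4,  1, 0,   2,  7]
J_2(3) ⊕ J_1(3) ⊕ J_1(6) ⊕ J_1(6)

The characteristic polynomial is
  det(x·I − A) = x^5 - 21*x^4 + 171*x^3 - 675*x^2 + 1296*x - 972 = (x - 6)^2*(x - 3)^3

Eigenvalues and multiplicities (the geometric multiplicity of λ is n − rank(A − λI), which equals the number of Jordan blocks for λ):
  λ = 3: algebraic multiplicity = 3, geometric multiplicity = 2
  λ = 6: algebraic multiplicity = 2, geometric multiplicity = 2

Determining the block sizes for each eigenvalue:
  λ = 3: 2 blocks summing to 3 forces exactly one block of size 2 and the rest size 1 → block sizes [2, 1]
  λ = 6: gm = am = 2, so every block has size 1 → block sizes [1, 1]

Assembling the blocks gives a Jordan form
J =
  [3, 1, 0, 0, 0]
  [0, 3, 0, 0, 0]
  [0, 0, 3, 0, 0]
  [0, 0, 0, 6, 0]
  [0, 0, 0, 0, 6]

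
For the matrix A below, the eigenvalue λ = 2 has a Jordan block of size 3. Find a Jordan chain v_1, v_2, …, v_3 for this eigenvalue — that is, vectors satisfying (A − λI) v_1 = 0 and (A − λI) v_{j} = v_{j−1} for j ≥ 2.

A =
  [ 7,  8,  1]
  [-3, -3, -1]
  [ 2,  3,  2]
A Jordan chain for λ = 2 of length 3:
v_1 = (3, -2, 1)ᵀ
v_2 = (5, -3, 2)ᵀ
v_3 = (1, 0, 0)ᵀ

Let N = A − (2)·I. We want v_3 with N^3 v_3 = 0 but N^2 v_3 ≠ 0; then v_{j-1} := N · v_j for j = 3, …, 2.

Pick v_3 = (1, 0, 0)ᵀ.
Then v_2 = N · v_3 = (5, -3, 2)ᵀ.
Then v_1 = N · v_2 = (3, -2, 1)ᵀ.

Sanity check: (A − (2)·I) v_1 = (0, 0, 0)ᵀ = 0. ✓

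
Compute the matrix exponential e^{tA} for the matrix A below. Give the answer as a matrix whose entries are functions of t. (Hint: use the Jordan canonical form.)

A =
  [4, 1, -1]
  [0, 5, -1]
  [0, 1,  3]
e^{tA} =
  [exp(4*t), t*exp(4*t), -t*exp(4*t)]
  [0, t*exp(4*t) + exp(4*t), -t*exp(4*t)]
  [0, t*exp(4*t), -t*exp(4*t) + exp(4*t)]

Strategy: write A = P · J · P⁻¹ where J is a Jordan canonical form, so e^{tA} = P · e^{tJ} · P⁻¹, and e^{tJ} can be computed block-by-block.

A has Jordan form
J =
  [4, 1, 0]
  [0, 4, 0]
  [0, 0, 4]
(up to reordering of blocks).

Per-block formulas:
  For a 1×1 block at λ = 4: exp(t · [4]) = [e^(4t)].
  For a 2×2 Jordan block J_2(4): exp(t · J_2(4)) = e^(4t)·(I + t·N), where N is the 2×2 nilpotent shift.

After assembling e^{tJ} and conjugating by P, we get:

e^{tA} =
  [exp(4*t), t*exp(4*t), -t*exp(4*t)]
  [0, t*exp(4*t) + exp(4*t), -t*exp(4*t)]
  [0, t*exp(4*t), -t*exp(4*t) + exp(4*t)]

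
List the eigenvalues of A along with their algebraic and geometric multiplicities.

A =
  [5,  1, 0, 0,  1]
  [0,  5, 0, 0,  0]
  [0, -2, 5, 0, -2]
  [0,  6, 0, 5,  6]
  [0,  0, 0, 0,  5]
λ = 5: alg = 5, geom = 4

Step 1 — factor the characteristic polynomial to read off the algebraic multiplicities:
  χ_A(x) = (x - 5)^5

Step 2 — compute geometric multiplicities via the rank-nullity identity g(λ) = n − rank(A − λI):
  rank(A − (5)·I) = 1, so dim ker(A − (5)·I) = n − 1 = 4

Summary:
  λ = 5: algebraic multiplicity = 5, geometric multiplicity = 4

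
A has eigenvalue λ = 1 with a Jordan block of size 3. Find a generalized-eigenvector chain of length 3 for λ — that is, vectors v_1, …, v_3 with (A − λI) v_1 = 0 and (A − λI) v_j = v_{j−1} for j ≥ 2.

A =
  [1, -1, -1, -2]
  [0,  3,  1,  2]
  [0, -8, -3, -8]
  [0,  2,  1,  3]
A Jordan chain for λ = 1 of length 3:
v_1 = (2, 0, 0, 0)ᵀ
v_2 = (-1, 2, -8, 2)ᵀ
v_3 = (0, 1, 0, 0)ᵀ

Let N = A − (1)·I. We want v_3 with N^3 v_3 = 0 but N^2 v_3 ≠ 0; then v_{j-1} := N · v_j for j = 3, …, 2.

Pick v_3 = (0, 1, 0, 0)ᵀ.
Then v_2 = N · v_3 = (-1, 2, -8, 2)ᵀ.
Then v_1 = N · v_2 = (2, 0, 0, 0)ᵀ.

Sanity check: (A − (1)·I) v_1 = (0, 0, 0, 0)ᵀ = 0. ✓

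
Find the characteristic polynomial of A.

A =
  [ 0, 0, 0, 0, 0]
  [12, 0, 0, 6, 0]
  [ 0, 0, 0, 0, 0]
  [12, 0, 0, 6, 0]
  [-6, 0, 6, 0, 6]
x^5 - 12*x^4 + 36*x^3

Expanding det(x·I − A) (e.g. by cofactor expansion or by noting that A is similar to its Jordan form J, which has the same characteristic polynomial as A) gives
  χ_A(x) = x^5 - 12*x^4 + 36*x^3
which factors as x^3*(x - 6)^2. The eigenvalues (with algebraic multiplicities) are λ = 0 with multiplicity 3, λ = 6 with multiplicity 2.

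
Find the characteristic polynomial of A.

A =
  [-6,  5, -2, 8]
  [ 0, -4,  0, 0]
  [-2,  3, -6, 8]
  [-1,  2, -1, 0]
x^4 + 16*x^3 + 96*x^2 + 256*x + 256

Expanding det(x·I − A) (e.g. by cofactor expansion or by noting that A is similar to its Jordan form J, which has the same characteristic polynomial as A) gives
  χ_A(x) = x^4 + 16*x^3 + 96*x^2 + 256*x + 256
which factors as (x + 4)^4. The eigenvalues (with algebraic multiplicities) are λ = -4 with multiplicity 4.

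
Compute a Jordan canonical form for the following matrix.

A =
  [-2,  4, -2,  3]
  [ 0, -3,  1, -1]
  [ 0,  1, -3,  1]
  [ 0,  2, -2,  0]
J_2(-2) ⊕ J_2(-2)

The characteristic polynomial is
  det(x·I − A) = x^4 + 8*x^3 + 24*x^2 + 32*x + 16 = (x + 2)^4

Eigenvalues and multiplicities (the geometric multiplicity of λ is n − rank(A − λI), which equals the number of Jordan blocks for λ):
  λ = -2: algebraic multiplicity = 4, geometric multiplicity = 2

Determining the block sizes for each eigenvalue:
  λ = -2: with am = 4 and gm = 2, the partition is not yet determined (e.g. several partitions of 4 into 2 parts exist). Let N = A − (-2)·I. Computing rank(N^1) = 2, rank(N^2) = 0; the number of blocks of size ≥ j is rank(N^{j−1}) − rank(N^j), giving [2, 2]. So we have 2 block(s) of size 2 → block sizes [2, 2]

Assembling the blocks gives a Jordan form
J =
  [-2,  1,  0,  0]
  [ 0, -2,  0,  0]
  [ 0,  0, -2,  1]
  [ 0,  0,  0, -2]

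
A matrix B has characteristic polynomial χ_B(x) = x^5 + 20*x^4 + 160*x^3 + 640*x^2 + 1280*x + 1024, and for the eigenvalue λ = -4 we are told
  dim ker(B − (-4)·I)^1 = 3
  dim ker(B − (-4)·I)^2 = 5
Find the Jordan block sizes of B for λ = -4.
Block sizes for λ = -4: [2, 2, 1]

From the dimensions of kernels of powers, the number of Jordan blocks of size at least j is d_j − d_{j−1} where d_j = dim ker(N^j) (with d_0 = 0). Computing the differences gives [3, 2].
The number of blocks of size exactly k is (#blocks of size ≥ k) − (#blocks of size ≥ k + 1), so the partition is: 1 block(s) of size 1, 2 block(s) of size 2.
In nonincreasing order the block sizes are [2, 2, 1].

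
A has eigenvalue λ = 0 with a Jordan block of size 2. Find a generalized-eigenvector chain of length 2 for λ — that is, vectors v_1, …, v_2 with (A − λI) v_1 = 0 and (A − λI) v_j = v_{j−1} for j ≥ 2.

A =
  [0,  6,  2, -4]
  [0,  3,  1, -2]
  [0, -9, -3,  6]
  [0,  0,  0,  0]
A Jordan chain for λ = 0 of length 2:
v_1 = (6, 3, -9, 0)ᵀ
v_2 = (0, 1, 0, 0)ᵀ

Let N = A − (0)·I. We want v_2 with N^2 v_2 = 0 but N^1 v_2 ≠ 0; then v_{j-1} := N · v_j for j = 2, …, 2.

Pick v_2 = (0, 1, 0, 0)ᵀ.
Then v_1 = N · v_2 = (6, 3, -9, 0)ᵀ.

Sanity check: (A − (0)·I) v_1 = (0, 0, 0, 0)ᵀ = 0. ✓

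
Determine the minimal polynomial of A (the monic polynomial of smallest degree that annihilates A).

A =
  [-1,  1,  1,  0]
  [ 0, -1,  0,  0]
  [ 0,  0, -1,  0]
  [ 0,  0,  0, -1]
x^2 + 2*x + 1

The characteristic polynomial is χ_A(x) = (x + 1)^4, so the eigenvalues are known. The minimal polynomial is
  m_A(x) = Π_λ (x − λ)^{k_λ}
where k_λ is the size of the *largest* Jordan block for λ (equivalently, the smallest k with (A − λI)^k v = 0 for every generalised eigenvector v of λ).

  λ = -1: largest Jordan block has size 2, contributing (x + 1)^2

So m_A(x) = (x + 1)^2 = x^2 + 2*x + 1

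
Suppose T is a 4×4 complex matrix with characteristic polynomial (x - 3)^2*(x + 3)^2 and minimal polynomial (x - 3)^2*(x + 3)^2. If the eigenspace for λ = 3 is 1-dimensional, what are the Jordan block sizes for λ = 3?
Block sizes for λ = 3: [2]

Step 1 — from the characteristic polynomial, algebraic multiplicity of λ = 3 is 2. From dim ker(T − (3)·I) = 1, there are exactly 1 Jordan blocks for λ = 3.
Step 2 — from the minimal polynomial, the factor (x − 3)^2 tells us the largest block for λ = 3 has size 2.
Step 3 — with total size 2, 1 blocks, and largest block 2, the block sizes (in nonincreasing order) are [2].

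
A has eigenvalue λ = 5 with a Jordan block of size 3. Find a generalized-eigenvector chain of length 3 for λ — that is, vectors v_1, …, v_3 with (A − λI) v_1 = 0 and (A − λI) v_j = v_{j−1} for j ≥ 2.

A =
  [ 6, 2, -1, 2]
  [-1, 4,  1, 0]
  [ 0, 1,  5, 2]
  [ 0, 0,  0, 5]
A Jordan chain for λ = 5 of length 3:
v_1 = (-1, 0, -1, 0)ᵀ
v_2 = (1, -1, 0, 0)ᵀ
v_3 = (1, 0, 0, 0)ᵀ

Let N = A − (5)·I. We want v_3 with N^3 v_3 = 0 but N^2 v_3 ≠ 0; then v_{j-1} := N · v_j for j = 3, …, 2.

Pick v_3 = (1, 0, 0, 0)ᵀ.
Then v_2 = N · v_3 = (1, -1, 0, 0)ᵀ.
Then v_1 = N · v_2 = (-1, 0, -1, 0)ᵀ.

Sanity check: (A − (5)·I) v_1 = (0, 0, 0, 0)ᵀ = 0. ✓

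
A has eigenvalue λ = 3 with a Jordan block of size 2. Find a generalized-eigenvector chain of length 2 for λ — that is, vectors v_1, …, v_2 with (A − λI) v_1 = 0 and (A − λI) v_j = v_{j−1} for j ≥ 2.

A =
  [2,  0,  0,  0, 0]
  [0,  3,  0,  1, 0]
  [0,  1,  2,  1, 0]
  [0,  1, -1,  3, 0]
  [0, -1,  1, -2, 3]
A Jordan chain for λ = 3 of length 2:
v_1 = (0, 1, 1, 0, -2)ᵀ
v_2 = (0, 0, 0, 1, 0)ᵀ

Let N = A − (3)·I. We want v_2 with N^2 v_2 = 0 but N^1 v_2 ≠ 0; then v_{j-1} := N · v_j for j = 2, …, 2.

Pick v_2 = (0, 0, 0, 1, 0)ᵀ.
Then v_1 = N · v_2 = (0, 1, 1, 0, -2)ᵀ.

Sanity check: (A − (3)·I) v_1 = (0, 0, 0, 0, 0)ᵀ = 0. ✓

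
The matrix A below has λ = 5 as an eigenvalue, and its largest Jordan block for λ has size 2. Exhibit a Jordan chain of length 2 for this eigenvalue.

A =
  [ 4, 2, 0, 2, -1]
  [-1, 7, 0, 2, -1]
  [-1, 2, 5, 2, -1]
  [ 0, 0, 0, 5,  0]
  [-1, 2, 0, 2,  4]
A Jordan chain for λ = 5 of length 2:
v_1 = (-1, -1, -1, 0, -1)ᵀ
v_2 = (1, 0, 0, 0, 0)ᵀ

Let N = A − (5)·I. We want v_2 with N^2 v_2 = 0 but N^1 v_2 ≠ 0; then v_{j-1} := N · v_j for j = 2, …, 2.

Pick v_2 = (1, 0, 0, 0, 0)ᵀ.
Then v_1 = N · v_2 = (-1, -1, -1, 0, -1)ᵀ.

Sanity check: (A − (5)·I) v_1 = (0, 0, 0, 0, 0)ᵀ = 0. ✓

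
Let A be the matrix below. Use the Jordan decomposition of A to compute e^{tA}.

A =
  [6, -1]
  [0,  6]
e^{tA} =
  [exp(6*t), -t*exp(6*t)]
  [0, exp(6*t)]

Strategy: write A = P · J · P⁻¹ where J is a Jordan canonical form, so e^{tA} = P · e^{tJ} · P⁻¹, and e^{tJ} can be computed block-by-block.

A has Jordan form
J =
  [6, 1]
  [0, 6]
(up to reordering of blocks).

Per-block formulas:
  For a 2×2 Jordan block J_2(6): exp(t · J_2(6)) = e^(6t)·(I + t·N), where N is the 2×2 nilpotent shift.

After assembling e^{tJ} and conjugating by P, we get:

e^{tA} =
  [exp(6*t), -t*exp(6*t)]
  [0, exp(6*t)]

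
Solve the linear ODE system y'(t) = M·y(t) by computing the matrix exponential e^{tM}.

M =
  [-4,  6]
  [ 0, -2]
e^{tM} =
  [exp(-4*t), 3*exp(-2*t) - 3*exp(-4*t)]
  [0, exp(-2*t)]

Strategy: write M = P · J · P⁻¹ where J is a Jordan canonical form, so e^{tM} = P · e^{tJ} · P⁻¹, and e^{tJ} can be computed block-by-block.

M has Jordan form
J =
  [-4,  0]
  [ 0, -2]
(up to reordering of blocks).

Per-block formulas:
  For a 1×1 block at λ = -2: exp(t · [-2]) = [e^(-2t)].
  For a 1×1 block at λ = -4: exp(t · [-4]) = [e^(-4t)].

After assembling e^{tJ} and conjugating by P, we get:

e^{tM} =
  [exp(-4*t), 3*exp(-2*t) - 3*exp(-4*t)]
  [0, exp(-2*t)]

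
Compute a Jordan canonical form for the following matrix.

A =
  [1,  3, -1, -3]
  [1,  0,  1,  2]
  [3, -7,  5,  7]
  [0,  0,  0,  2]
J_3(2) ⊕ J_1(2)

The characteristic polynomial is
  det(x·I − A) = x^4 - 8*x^3 + 24*x^2 - 32*x + 16 = (x - 2)^4

Eigenvalues and multiplicities (the geometric multiplicity of λ is n − rank(A − λI), which equals the number of Jordan blocks for λ):
  λ = 2: algebraic multiplicity = 4, geometric multiplicity = 2

Determining the block sizes for each eigenvalue:
  λ = 2: with am = 4 and gm = 2, the partition is not yet determined (e.g. several partitions of 4 into 2 parts exist). Let N = A − (2)·I. Computing rank(N^1) = 2, rank(N^2) = 1, rank(N^3) = 0; the number of blocks of size ≥ j is rank(N^{j−1}) − rank(N^j), giving [2, 1, 1]. So we have 1 block(s) of size 3, 1 block(s) of size 1 → block sizes [3, 1]

Assembling the blocks gives a Jordan form
J =
  [2, 1, 0, 0]
  [0, 2, 1, 0]
  [0, 0, 2, 0]
  [0, 0, 0, 2]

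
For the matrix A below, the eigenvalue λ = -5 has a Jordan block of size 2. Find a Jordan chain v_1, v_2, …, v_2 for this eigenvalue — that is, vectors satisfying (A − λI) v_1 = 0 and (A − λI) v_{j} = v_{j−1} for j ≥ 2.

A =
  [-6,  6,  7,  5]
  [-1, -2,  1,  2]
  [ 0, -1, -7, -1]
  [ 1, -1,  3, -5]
A Jordan chain for λ = -5 of length 2:
v_1 = (-1, -1, 0, 1)ᵀ
v_2 = (1, 0, 0, 0)ᵀ

Let N = A − (-5)·I. We want v_2 with N^2 v_2 = 0 but N^1 v_2 ≠ 0; then v_{j-1} := N · v_j for j = 2, …, 2.

Pick v_2 = (1, 0, 0, 0)ᵀ.
Then v_1 = N · v_2 = (-1, -1, 0, 1)ᵀ.

Sanity check: (A − (-5)·I) v_1 = (0, 0, 0, 0)ᵀ = 0. ✓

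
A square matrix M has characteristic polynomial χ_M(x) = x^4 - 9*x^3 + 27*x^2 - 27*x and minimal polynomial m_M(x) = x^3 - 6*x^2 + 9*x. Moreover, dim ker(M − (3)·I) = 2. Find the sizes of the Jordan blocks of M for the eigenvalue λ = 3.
Block sizes for λ = 3: [2, 1]

Step 1 — from the characteristic polynomial, algebraic multiplicity of λ = 3 is 3. From dim ker(M − (3)·I) = 2, there are exactly 2 Jordan blocks for λ = 3.
Step 2 — from the minimal polynomial, the factor (x − 3)^2 tells us the largest block for λ = 3 has size 2.
Step 3 — with total size 3, 2 blocks, and largest block 2, the block sizes (in nonincreasing order) are [2, 1].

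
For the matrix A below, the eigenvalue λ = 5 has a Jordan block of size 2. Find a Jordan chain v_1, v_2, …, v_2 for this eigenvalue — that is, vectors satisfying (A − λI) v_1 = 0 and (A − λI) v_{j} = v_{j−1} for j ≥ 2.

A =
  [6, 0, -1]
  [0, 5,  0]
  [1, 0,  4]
A Jordan chain for λ = 5 of length 2:
v_1 = (1, 0, 1)ᵀ
v_2 = (1, 0, 0)ᵀ

Let N = A − (5)·I. We want v_2 with N^2 v_2 = 0 but N^1 v_2 ≠ 0; then v_{j-1} := N · v_j for j = 2, …, 2.

Pick v_2 = (1, 0, 0)ᵀ.
Then v_1 = N · v_2 = (1, 0, 1)ᵀ.

Sanity check: (A − (5)·I) v_1 = (0, 0, 0)ᵀ = 0. ✓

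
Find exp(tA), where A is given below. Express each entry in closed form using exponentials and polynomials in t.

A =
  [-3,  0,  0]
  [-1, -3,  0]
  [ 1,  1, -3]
e^{tA} =
  [exp(-3*t), 0, 0]
  [-t*exp(-3*t), exp(-3*t), 0]
  [-t^2*exp(-3*t)/2 + t*exp(-3*t), t*exp(-3*t), exp(-3*t)]

Strategy: write A = P · J · P⁻¹ where J is a Jordan canonical form, so e^{tA} = P · e^{tJ} · P⁻¹, and e^{tJ} can be computed block-by-block.

A has Jordan form
J =
  [-3,  1,  0]
  [ 0, -3,  1]
  [ 0,  0, -3]
(up to reordering of blocks).

Per-block formulas:
  For a 3×3 Jordan block J_3(-3): exp(t · J_3(-3)) = e^(-3t)·(I + t·N + (t^2/2)·N^2), where N is the 3×3 nilpotent shift.

After assembling e^{tJ} and conjugating by P, we get:

e^{tA} =
  [exp(-3*t), 0, 0]
  [-t*exp(-3*t), exp(-3*t), 0]
  [-t^2*exp(-3*t)/2 + t*exp(-3*t), t*exp(-3*t), exp(-3*t)]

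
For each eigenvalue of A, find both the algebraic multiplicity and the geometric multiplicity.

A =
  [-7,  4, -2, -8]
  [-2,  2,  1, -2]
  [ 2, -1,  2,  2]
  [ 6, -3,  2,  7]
λ = 1: alg = 4, geom = 2

Step 1 — factor the characteristic polynomial to read off the algebraic multiplicities:
  χ_A(x) = (x - 1)^4

Step 2 — compute geometric multiplicities via the rank-nullity identity g(λ) = n − rank(A − λI):
  rank(A − (1)·I) = 2, so dim ker(A − (1)·I) = n − 2 = 2

Summary:
  λ = 1: algebraic multiplicity = 4, geometric multiplicity = 2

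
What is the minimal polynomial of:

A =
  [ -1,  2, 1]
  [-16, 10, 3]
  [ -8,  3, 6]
x^3 - 15*x^2 + 75*x - 125

The characteristic polynomial is χ_A(x) = (x - 5)^3, so the eigenvalues are known. The minimal polynomial is
  m_A(x) = Π_λ (x − λ)^{k_λ}
where k_λ is the size of the *largest* Jordan block for λ (equivalently, the smallest k with (A − λI)^k v = 0 for every generalised eigenvector v of λ).

  λ = 5: largest Jordan block has size 3, contributing (x − 5)^3

So m_A(x) = (x - 5)^3 = x^3 - 15*x^2 + 75*x - 125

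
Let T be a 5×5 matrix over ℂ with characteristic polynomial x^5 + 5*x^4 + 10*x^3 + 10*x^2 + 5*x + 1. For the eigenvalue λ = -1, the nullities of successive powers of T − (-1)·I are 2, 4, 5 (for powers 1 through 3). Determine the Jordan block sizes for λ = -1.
Block sizes for λ = -1: [3, 2]

From the dimensions of kernels of powers, the number of Jordan blocks of size at least j is d_j − d_{j−1} where d_j = dim ker(N^j) (with d_0 = 0). Computing the differences gives [2, 2, 1].
The number of blocks of size exactly k is (#blocks of size ≥ k) − (#blocks of size ≥ k + 1), so the partition is: 1 block(s) of size 2, 1 block(s) of size 3.
In nonincreasing order the block sizes are [3, 2].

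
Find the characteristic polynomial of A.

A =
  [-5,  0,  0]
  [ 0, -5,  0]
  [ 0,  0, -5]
x^3 + 15*x^2 + 75*x + 125

Expanding det(x·I − A) (e.g. by cofactor expansion or by noting that A is similar to its Jordan form J, which has the same characteristic polynomial as A) gives
  χ_A(x) = x^3 + 15*x^2 + 75*x + 125
which factors as (x + 5)^3. The eigenvalues (with algebraic multiplicities) are λ = -5 with multiplicity 3.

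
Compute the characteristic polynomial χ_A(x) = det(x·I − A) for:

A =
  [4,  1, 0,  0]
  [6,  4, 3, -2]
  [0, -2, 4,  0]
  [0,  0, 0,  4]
x^4 - 16*x^3 + 96*x^2 - 256*x + 256

Expanding det(x·I − A) (e.g. by cofactor expansion or by noting that A is similar to its Jordan form J, which has the same characteristic polynomial as A) gives
  χ_A(x) = x^4 - 16*x^3 + 96*x^2 - 256*x + 256
which factors as (x - 4)^4. The eigenvalues (with algebraic multiplicities) are λ = 4 with multiplicity 4.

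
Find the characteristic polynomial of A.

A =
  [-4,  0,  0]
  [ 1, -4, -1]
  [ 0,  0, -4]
x^3 + 12*x^2 + 48*x + 64

Expanding det(x·I − A) (e.g. by cofactor expansion or by noting that A is similar to its Jordan form J, which has the same characteristic polynomial as A) gives
  χ_A(x) = x^3 + 12*x^2 + 48*x + 64
which factors as (x + 4)^3. The eigenvalues (with algebraic multiplicities) are λ = -4 with multiplicity 3.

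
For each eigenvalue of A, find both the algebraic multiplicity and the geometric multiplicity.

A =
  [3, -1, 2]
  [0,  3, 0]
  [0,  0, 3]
λ = 3: alg = 3, geom = 2

Step 1 — factor the characteristic polynomial to read off the algebraic multiplicities:
  χ_A(x) = (x - 3)^3

Step 2 — compute geometric multiplicities via the rank-nullity identity g(λ) = n − rank(A − λI):
  rank(A − (3)·I) = 1, so dim ker(A − (3)·I) = n − 1 = 2

Summary:
  λ = 3: algebraic multiplicity = 3, geometric multiplicity = 2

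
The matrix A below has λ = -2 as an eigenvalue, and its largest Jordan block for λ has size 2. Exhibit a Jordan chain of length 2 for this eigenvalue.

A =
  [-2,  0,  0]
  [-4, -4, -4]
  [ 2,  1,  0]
A Jordan chain for λ = -2 of length 2:
v_1 = (0, -4, 2)ᵀ
v_2 = (1, 0, 0)ᵀ

Let N = A − (-2)·I. We want v_2 with N^2 v_2 = 0 but N^1 v_2 ≠ 0; then v_{j-1} := N · v_j for j = 2, …, 2.

Pick v_2 = (1, 0, 0)ᵀ.
Then v_1 = N · v_2 = (0, -4, 2)ᵀ.

Sanity check: (A − (-2)·I) v_1 = (0, 0, 0)ᵀ = 0. ✓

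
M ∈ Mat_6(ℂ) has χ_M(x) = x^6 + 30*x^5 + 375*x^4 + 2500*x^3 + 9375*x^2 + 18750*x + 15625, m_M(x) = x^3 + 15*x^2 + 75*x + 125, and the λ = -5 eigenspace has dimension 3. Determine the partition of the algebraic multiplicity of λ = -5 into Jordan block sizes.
Block sizes for λ = -5: [3, 2, 1]

Step 1 — from the characteristic polynomial, algebraic multiplicity of λ = -5 is 6. From dim ker(M − (-5)·I) = 3, there are exactly 3 Jordan blocks for λ = -5.
Step 2 — from the minimal polynomial, the factor (x + 5)^3 tells us the largest block for λ = -5 has size 3.
Step 3 — with total size 6, 3 blocks, and largest block 3, the block sizes (in nonincreasing order) are [3, 2, 1].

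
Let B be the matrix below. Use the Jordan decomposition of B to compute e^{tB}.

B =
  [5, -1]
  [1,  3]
e^{tB} =
  [t*exp(4*t) + exp(4*t), -t*exp(4*t)]
  [t*exp(4*t), -t*exp(4*t) + exp(4*t)]

Strategy: write B = P · J · P⁻¹ where J is a Jordan canonical form, so e^{tB} = P · e^{tJ} · P⁻¹, and e^{tJ} can be computed block-by-block.

B has Jordan form
J =
  [4, 1]
  [0, 4]
(up to reordering of blocks).

Per-block formulas:
  For a 2×2 Jordan block J_2(4): exp(t · J_2(4)) = e^(4t)·(I + t·N), where N is the 2×2 nilpotent shift.

After assembling e^{tJ} and conjugating by P, we get:

e^{tB} =
  [t*exp(4*t) + exp(4*t), -t*exp(4*t)]
  [t*exp(4*t), -t*exp(4*t) + exp(4*t)]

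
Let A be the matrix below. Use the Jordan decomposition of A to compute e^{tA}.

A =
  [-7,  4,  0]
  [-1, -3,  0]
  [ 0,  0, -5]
e^{tA} =
  [-2*t*exp(-5*t) + exp(-5*t), 4*t*exp(-5*t), 0]
  [-t*exp(-5*t), 2*t*exp(-5*t) + exp(-5*t), 0]
  [0, 0, exp(-5*t)]

Strategy: write A = P · J · P⁻¹ where J is a Jordan canonical form, so e^{tA} = P · e^{tJ} · P⁻¹, and e^{tJ} can be computed block-by-block.

A has Jordan form
J =
  [-5,  1,  0]
  [ 0, -5,  0]
  [ 0,  0, -5]
(up to reordering of blocks).

Per-block formulas:
  For a 2×2 Jordan block J_2(-5): exp(t · J_2(-5)) = e^(-5t)·(I + t·N), where N is the 2×2 nilpotent shift.
  For a 1×1 block at λ = -5: exp(t · [-5]) = [e^(-5t)].

After assembling e^{tJ} and conjugating by P, we get:

e^{tA} =
  [-2*t*exp(-5*t) + exp(-5*t), 4*t*exp(-5*t), 0]
  [-t*exp(-5*t), 2*t*exp(-5*t) + exp(-5*t), 0]
  [0, 0, exp(-5*t)]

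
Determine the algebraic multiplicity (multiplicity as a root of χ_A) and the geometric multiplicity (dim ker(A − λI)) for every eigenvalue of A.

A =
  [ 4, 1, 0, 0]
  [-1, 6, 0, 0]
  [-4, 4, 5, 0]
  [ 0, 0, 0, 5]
λ = 5: alg = 4, geom = 3

Step 1 — factor the characteristic polynomial to read off the algebraic multiplicities:
  χ_A(x) = (x - 5)^4

Step 2 — compute geometric multiplicities via the rank-nullity identity g(λ) = n − rank(A − λI):
  rank(A − (5)·I) = 1, so dim ker(A − (5)·I) = n − 1 = 3

Summary:
  λ = 5: algebraic multiplicity = 4, geometric multiplicity = 3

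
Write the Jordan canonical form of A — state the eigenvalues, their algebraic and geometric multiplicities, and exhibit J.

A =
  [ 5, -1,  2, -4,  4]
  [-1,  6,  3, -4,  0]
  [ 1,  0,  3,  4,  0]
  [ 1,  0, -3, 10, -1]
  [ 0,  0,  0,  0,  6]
J_3(6) ⊕ J_2(6)

The characteristic polynomial is
  det(x·I − A) = x^5 - 30*x^4 + 360*x^3 - 2160*x^2 + 6480*x - 7776 = (x - 6)^5

Eigenvalues and multiplicities (the geometric multiplicity of λ is n − rank(A − λI), which equals the number of Jordan blocks for λ):
  λ = 6: algebraic multiplicity = 5, geometric multiplicity = 2

Determining the block sizes for each eigenvalue:
  λ = 6: with am = 5 and gm = 2, the partition is not yet determined (e.g. several partitions of 5 into 2 parts exist). Let N = A − (6)·I. Computing rank(N^1) = 3, rank(N^2) = 1, rank(N^3) = 0; the number of blocks of size ≥ j is rank(N^{j−1}) − rank(N^j), giving [2, 2, 1]. So we have 1 block(s) of size 3, 1 block(s) of size 2 → block sizes [3, 2]

Assembling the blocks gives a Jordan form
J =
  [6, 1, 0, 0, 0]
  [0, 6, 1, 0, 0]
  [0, 0, 6, 0, 0]
  [0, 0, 0, 6, 1]
  [0, 0, 0, 0, 6]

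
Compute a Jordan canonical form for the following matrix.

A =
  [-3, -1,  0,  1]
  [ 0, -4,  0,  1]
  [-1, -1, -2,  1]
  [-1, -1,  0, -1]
J_2(-3) ⊕ J_1(-2) ⊕ J_1(-2)

The characteristic polynomial is
  det(x·I − A) = x^4 + 10*x^3 + 37*x^2 + 60*x + 36 = (x + 2)^2*(x + 3)^2

Eigenvalues and multiplicities (the geometric multiplicity of λ is n − rank(A − λI), which equals the number of Jordan blocks for λ):
  λ = -3: algebraic multiplicity = 2, geometric multiplicity = 1
  λ = -2: algebraic multiplicity = 2, geometric multiplicity = 2

Determining the block sizes for each eigenvalue:
  λ = -3: one block (gm = 1), so the single block has size am = 2 → block sizes [2]
  λ = -2: gm = am = 2, so every block has size 1 → block sizes [1, 1]

Assembling the blocks gives a Jordan form
J =
  [-3,  1,  0,  0]
  [ 0, -3,  0,  0]
  [ 0,  0, -2,  0]
  [ 0,  0,  0, -2]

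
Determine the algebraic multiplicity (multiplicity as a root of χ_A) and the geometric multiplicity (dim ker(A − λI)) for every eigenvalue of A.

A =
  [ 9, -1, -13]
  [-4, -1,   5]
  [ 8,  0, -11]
λ = -1: alg = 3, geom = 1

Step 1 — factor the characteristic polynomial to read off the algebraic multiplicities:
  χ_A(x) = (x + 1)^3

Step 2 — compute geometric multiplicities via the rank-nullity identity g(λ) = n − rank(A − λI):
  rank(A − (-1)·I) = 2, so dim ker(A − (-1)·I) = n − 2 = 1

Summary:
  λ = -1: algebraic multiplicity = 3, geometric multiplicity = 1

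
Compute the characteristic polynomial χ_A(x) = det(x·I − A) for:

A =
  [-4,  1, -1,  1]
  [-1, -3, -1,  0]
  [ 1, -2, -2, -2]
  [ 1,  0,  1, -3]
x^4 + 12*x^3 + 54*x^2 + 108*x + 81

Expanding det(x·I − A) (e.g. by cofactor expansion or by noting that A is similar to its Jordan form J, which has the same characteristic polynomial as A) gives
  χ_A(x) = x^4 + 12*x^3 + 54*x^2 + 108*x + 81
which factors as (x + 3)^4. The eigenvalues (with algebraic multiplicities) are λ = -3 with multiplicity 4.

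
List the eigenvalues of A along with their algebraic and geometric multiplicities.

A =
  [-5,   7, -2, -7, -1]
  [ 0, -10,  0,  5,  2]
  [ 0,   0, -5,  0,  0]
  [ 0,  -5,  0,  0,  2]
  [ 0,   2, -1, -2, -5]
λ = -5: alg = 5, geom = 2

Step 1 — factor the characteristic polynomial to read off the algebraic multiplicities:
  χ_A(x) = (x + 5)^5

Step 2 — compute geometric multiplicities via the rank-nullity identity g(λ) = n − rank(A − λI):
  rank(A − (-5)·I) = 3, so dim ker(A − (-5)·I) = n − 3 = 2

Summary:
  λ = -5: algebraic multiplicity = 5, geometric multiplicity = 2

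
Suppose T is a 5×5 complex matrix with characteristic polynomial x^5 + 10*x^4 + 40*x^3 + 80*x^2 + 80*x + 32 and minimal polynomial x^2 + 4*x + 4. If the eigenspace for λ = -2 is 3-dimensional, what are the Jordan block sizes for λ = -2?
Block sizes for λ = -2: [2, 2, 1]

Step 1 — from the characteristic polynomial, algebraic multiplicity of λ = -2 is 5. From dim ker(T − (-2)·I) = 3, there are exactly 3 Jordan blocks for λ = -2.
Step 2 — from the minimal polynomial, the factor (x + 2)^2 tells us the largest block for λ = -2 has size 2.
Step 3 — with total size 5, 3 blocks, and largest block 2, the block sizes (in nonincreasing order) are [2, 2, 1].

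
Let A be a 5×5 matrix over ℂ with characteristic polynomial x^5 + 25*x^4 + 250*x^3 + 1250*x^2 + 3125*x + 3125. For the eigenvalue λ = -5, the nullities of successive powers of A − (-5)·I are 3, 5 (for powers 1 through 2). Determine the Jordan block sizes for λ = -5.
Block sizes for λ = -5: [2, 2, 1]

From the dimensions of kernels of powers, the number of Jordan blocks of size at least j is d_j − d_{j−1} where d_j = dim ker(N^j) (with d_0 = 0). Computing the differences gives [3, 2].
The number of blocks of size exactly k is (#blocks of size ≥ k) − (#blocks of size ≥ k + 1), so the partition is: 1 block(s) of size 1, 2 block(s) of size 2.
In nonincreasing order the block sizes are [2, 2, 1].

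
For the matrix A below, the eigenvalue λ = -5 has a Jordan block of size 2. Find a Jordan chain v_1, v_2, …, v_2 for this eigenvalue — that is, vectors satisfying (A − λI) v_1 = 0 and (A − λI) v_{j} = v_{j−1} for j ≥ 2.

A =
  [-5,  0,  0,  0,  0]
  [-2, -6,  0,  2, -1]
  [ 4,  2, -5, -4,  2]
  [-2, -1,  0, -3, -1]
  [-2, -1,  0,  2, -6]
A Jordan chain for λ = -5 of length 2:
v_1 = (0, -2, 4, -2, -2)ᵀ
v_2 = (1, 0, 0, 0, 0)ᵀ

Let N = A − (-5)·I. We want v_2 with N^2 v_2 = 0 but N^1 v_2 ≠ 0; then v_{j-1} := N · v_j for j = 2, …, 2.

Pick v_2 = (1, 0, 0, 0, 0)ᵀ.
Then v_1 = N · v_2 = (0, -2, 4, -2, -2)ᵀ.

Sanity check: (A − (-5)·I) v_1 = (0, 0, 0, 0, 0)ᵀ = 0. ✓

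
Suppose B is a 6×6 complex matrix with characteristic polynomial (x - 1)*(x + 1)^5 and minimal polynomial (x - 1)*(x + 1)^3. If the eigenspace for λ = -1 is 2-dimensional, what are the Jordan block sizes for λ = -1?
Block sizes for λ = -1: [3, 2]

Step 1 — from the characteristic polynomial, algebraic multiplicity of λ = -1 is 5. From dim ker(B − (-1)·I) = 2, there are exactly 2 Jordan blocks for λ = -1.
Step 2 — from the minimal polynomial, the factor (x + 1)^3 tells us the largest block for λ = -1 has size 3.
Step 3 — with total size 5, 2 blocks, and largest block 3, the block sizes (in nonincreasing order) are [3, 2].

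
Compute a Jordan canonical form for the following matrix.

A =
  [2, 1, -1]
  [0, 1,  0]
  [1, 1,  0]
J_2(1) ⊕ J_1(1)

The characteristic polynomial is
  det(x·I − A) = x^3 - 3*x^2 + 3*x - 1 = (x - 1)^3

Eigenvalues and multiplicities (the geometric multiplicity of λ is n − rank(A − λI), which equals the number of Jordan blocks for λ):
  λ = 1: algebraic multiplicity = 3, geometric multiplicity = 2

Determining the block sizes for each eigenvalue:
  λ = 1: 2 blocks summing to 3 forces exactly one block of size 2 and the rest size 1 → block sizes [2, 1]

Assembling the blocks gives a Jordan form
J =
  [1, 1, 0]
  [0, 1, 0]
  [0, 0, 1]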